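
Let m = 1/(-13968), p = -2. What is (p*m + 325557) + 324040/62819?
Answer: 142833200796251/438727896 ≈ 3.2556e+5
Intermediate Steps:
m = -1/13968 ≈ -7.1592e-5
(p*m + 325557) + 324040/62819 = (-2*(-1/13968) + 325557) + 324040/62819 = (1/6984 + 325557) + 324040*(1/62819) = 2273690089/6984 + 324040/62819 = 142833200796251/438727896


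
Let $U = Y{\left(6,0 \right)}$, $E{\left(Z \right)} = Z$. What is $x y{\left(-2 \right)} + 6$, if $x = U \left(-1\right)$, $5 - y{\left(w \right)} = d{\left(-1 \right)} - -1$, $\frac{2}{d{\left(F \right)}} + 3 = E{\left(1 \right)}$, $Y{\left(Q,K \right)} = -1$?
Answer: $11$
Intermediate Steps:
$d{\left(F \right)} = -1$ ($d{\left(F \right)} = \frac{2}{-3 + 1} = \frac{2}{-2} = 2 \left(- \frac{1}{2}\right) = -1$)
$U = -1$
$y{\left(w \right)} = 5$ ($y{\left(w \right)} = 5 - \left(-1 - -1\right) = 5 - \left(-1 + 1\right) = 5 - 0 = 5 + 0 = 5$)
$x = 1$ ($x = \left(-1\right) \left(-1\right) = 1$)
$x y{\left(-2 \right)} + 6 = 1 \cdot 5 + 6 = 5 + 6 = 11$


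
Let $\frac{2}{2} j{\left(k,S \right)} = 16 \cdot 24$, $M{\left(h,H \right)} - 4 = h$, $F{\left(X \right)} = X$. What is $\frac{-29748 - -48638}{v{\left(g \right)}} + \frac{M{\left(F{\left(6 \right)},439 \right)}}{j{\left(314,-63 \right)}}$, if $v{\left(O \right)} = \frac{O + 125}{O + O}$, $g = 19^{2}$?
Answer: $\frac{436434965}{15552} \approx 28063.0$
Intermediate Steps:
$M{\left(h,H \right)} = 4 + h$
$g = 361$
$j{\left(k,S \right)} = 384$ ($j{\left(k,S \right)} = 16 \cdot 24 = 384$)
$v{\left(O \right)} = \frac{125 + O}{2 O}$
$\frac{-29748 - -48638}{v{\left(g \right)}} + \frac{M{\left(F{\left(6 \right)},439 \right)}}{j{\left(314,-63 \right)}} = \frac{-29748 - -48638}{\frac{1}{2} \cdot \frac{1}{361} \left(125 + 361\right)} + \frac{4 + 6}{384} = \frac{-29748 + 48638}{\frac{1}{2} \cdot \frac{1}{361} \cdot 486} + 10 \cdot \frac{1}{384} = \frac{18890}{\frac{243}{361}} + \frac{5}{192} = 18890 \cdot \frac{361}{243} + \frac{5}{192} = \frac{6819290}{243} + \frac{5}{192} = \frac{436434965}{15552}$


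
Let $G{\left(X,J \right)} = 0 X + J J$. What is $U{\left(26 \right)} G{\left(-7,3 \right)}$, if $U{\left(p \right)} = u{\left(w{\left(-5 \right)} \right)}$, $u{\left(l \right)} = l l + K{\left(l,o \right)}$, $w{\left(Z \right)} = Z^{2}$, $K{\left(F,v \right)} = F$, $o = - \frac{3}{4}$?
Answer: $5850$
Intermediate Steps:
$o = - \frac{3}{4}$ ($o = \left(-3\right) \frac{1}{4} = - \frac{3}{4} \approx -0.75$)
$G{\left(X,J \right)} = J^{2}$ ($G{\left(X,J \right)} = 0 + J^{2} = J^{2}$)
$u{\left(l \right)} = l + l^{2}$ ($u{\left(l \right)} = l l + l = l^{2} + l = l + l^{2}$)
$U{\left(p \right)} = 650$ ($U{\left(p \right)} = \left(-5\right)^{2} \left(1 + \left(-5\right)^{2}\right) = 25 \left(1 + 25\right) = 25 \cdot 26 = 650$)
$U{\left(26 \right)} G{\left(-7,3 \right)} = 650 \cdot 3^{2} = 650 \cdot 9 = 5850$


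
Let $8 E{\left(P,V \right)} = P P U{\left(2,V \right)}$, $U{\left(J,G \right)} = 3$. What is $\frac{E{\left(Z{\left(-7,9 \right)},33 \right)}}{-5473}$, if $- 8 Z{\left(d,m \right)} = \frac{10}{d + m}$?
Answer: $- \frac{75}{2802176} \approx -2.6765 \cdot 10^{-5}$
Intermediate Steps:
$Z{\left(d,m \right)} = - \frac{5}{4 \left(d + m\right)}$ ($Z{\left(d,m \right)} = - \frac{10 \frac{1}{d + m}}{8} = - \frac{5}{4 \left(d + m\right)}$)
$E{\left(P,V \right)} = \frac{3 P^{2}}{8}$ ($E{\left(P,V \right)} = \frac{P P 3}{8} = \frac{P^{2} \cdot 3}{8} = \frac{3 P^{2}}{8}$)
$\frac{E{\left(Z{\left(-7,9 \right)},33 \right)}}{-5473} = \frac{\frac{3}{8} \left(- \frac{5}{4 \left(-7\right) + 4 \cdot 9}\right)^{2}}{-5473} = \frac{3 \left(- \frac{5}{-28 + 36}\right)^{2}}{8} \left(- \frac{1}{5473}\right) = \frac{3 \left(- \frac{5}{8}\right)^{2}}{8} \left(- \frac{1}{5473}\right) = \frac{3}{8} \cdot \frac{25}{64} \left(- \frac{1}{5473}\right) = \frac{75}{512} \left(- \frac{1}{5473}\right) = - \frac{75}{2802176}$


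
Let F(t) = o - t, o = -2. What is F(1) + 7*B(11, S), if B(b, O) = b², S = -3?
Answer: 844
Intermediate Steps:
F(t) = -2 - t
F(1) + 7*B(11, S) = (-2 - 1*1) + 7*11² = (-2 - 1) + 7*121 = -3 + 847 = 844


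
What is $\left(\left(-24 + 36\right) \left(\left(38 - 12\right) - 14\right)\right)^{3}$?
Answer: $2985984$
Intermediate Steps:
$\left(\left(-24 + 36\right) \left(\left(38 - 12\right) - 14\right)\right)^{3} = \left(12 \left(26 - 14\right)\right)^{3} = \left(12 \cdot 12\right)^{3} = 144^{3} = 2985984$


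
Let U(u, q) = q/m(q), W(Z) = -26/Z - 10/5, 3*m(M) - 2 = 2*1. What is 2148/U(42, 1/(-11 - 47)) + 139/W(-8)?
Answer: -830004/5 ≈ -1.6600e+5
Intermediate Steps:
m(M) = 4/3 (m(M) = 2/3 + (2*1)/3 = 2/3 + (1/3)*2 = 2/3 + 2/3 = 4/3)
W(Z) = -2 - 26/Z (W(Z) = -26/Z - 10*1/5 = -26/Z - 2 = -2 - 26/Z)
U(u, q) = 3*q/4 (U(u, q) = q/(4/3) = q*(3/4) = 3*q/4)
2148/U(42, 1/(-11 - 47)) + 139/W(-8) = 2148/((3/(4*(-11 - 47)))) + 139/(-2 - 26/(-8)) = 2148/(((3/4)/(-58))) + 139/(-2 - 26*(-1/8)) = 2148/(((3/4)*(-1/58))) + 139/(-2 + 13/4) = 2148/(-3/232) + 139/(5/4) = 2148*(-232/3) + 139*(4/5) = -166112 + 556/5 = -830004/5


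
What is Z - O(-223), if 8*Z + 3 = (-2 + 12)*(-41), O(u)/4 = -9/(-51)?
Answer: -7117/136 ≈ -52.331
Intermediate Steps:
O(u) = 12/17 (O(u) = 4*(-9/(-51)) = 4*(-9*(-1/51)) = 4*(3/17) = 12/17)
Z = -413/8 (Z = -3/8 + ((-2 + 12)*(-41))/8 = -3/8 + (10*(-41))/8 = -3/8 + (⅛)*(-410) = -3/8 - 205/4 = -413/8 ≈ -51.625)
Z - O(-223) = -413/8 - 1*12/17 = -413/8 - 12/17 = -7117/136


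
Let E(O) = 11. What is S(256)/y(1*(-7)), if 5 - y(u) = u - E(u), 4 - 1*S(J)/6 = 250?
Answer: -1476/23 ≈ -64.174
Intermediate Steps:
S(J) = -1476 (S(J) = 24 - 6*250 = 24 - 1500 = -1476)
y(u) = 16 - u (y(u) = 5 - (u - 1*11) = 5 - (u - 11) = 5 - (-11 + u) = 5 + (11 - u) = 16 - u)
S(256)/y(1*(-7)) = -1476/(16 - (-7)) = -1476/(16 - 1*(-7)) = -1476/(16 + 7) = -1476/23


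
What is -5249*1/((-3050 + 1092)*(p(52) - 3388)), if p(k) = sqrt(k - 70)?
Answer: -404173/510796009 - 15747*I*sqrt(2)/22475024396 ≈ -0.00079126 - 9.9086e-7*I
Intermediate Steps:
p(k) = sqrt(-70 + k)
-5249*1/((-3050 + 1092)*(p(52) - 3388)) = -5249*1/((-3050 + 1092)*(sqrt(-70 + 52) - 3388)) = -5249*(-1/(1958*(sqrt(-18) - 3388))) = -5249*(-1/(1958*(3*I*sqrt(2) - 3388))) = -5249*(-1/(1958*(-3388 + 3*I*sqrt(2)))) = -5249/(6633704 - 5874*I*sqrt(2))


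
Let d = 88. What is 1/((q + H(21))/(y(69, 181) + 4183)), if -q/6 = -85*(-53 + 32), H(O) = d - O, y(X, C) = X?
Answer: -4252/10643 ≈ -0.39951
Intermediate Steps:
H(O) = 88 - O
q = -10710 (q = -(-510)*(-53 + 32) = -(-510)*(-21) = -6*1785 = -10710)
1/((q + H(21))/(y(69, 181) + 4183)) = 1/((-10710 + (88 - 1*21))/(69 + 4183)) = 1/((-10710 + (88 - 21))/4252) = 1/((-10710 + 67)*(1/4252)) = 1/(-10643*1/4252) = 1/(-10643/4252) = -4252/10643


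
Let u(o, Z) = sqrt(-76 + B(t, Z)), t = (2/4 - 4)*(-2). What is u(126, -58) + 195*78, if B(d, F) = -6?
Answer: 15210 + I*sqrt(82) ≈ 15210.0 + 9.0554*I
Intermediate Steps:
t = 7 (t = (2*(1/4) - 4)*(-2) = (1/2 - 4)*(-2) = -7/2*(-2) = 7)
u(o, Z) = I*sqrt(82) (u(o, Z) = sqrt(-76 - 6) = sqrt(-82) = I*sqrt(82))
u(126, -58) + 195*78 = I*sqrt(82) + 195*78 = I*sqrt(82) + 15210 = 15210 + I*sqrt(82)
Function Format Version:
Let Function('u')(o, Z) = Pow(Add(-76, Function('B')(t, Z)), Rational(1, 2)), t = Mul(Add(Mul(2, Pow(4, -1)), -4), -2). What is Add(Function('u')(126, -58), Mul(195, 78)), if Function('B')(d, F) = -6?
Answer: Add(15210, Mul(I, Pow(82, Rational(1, 2)))) ≈ Add(15210., Mul(9.0554, I))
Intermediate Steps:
t = 7 (t = Mul(Add(Mul(2, Rational(1, 4)), -4), -2) = Mul(Add(Rational(1, 2), -4), -2) = Mul(Rational(-7, 2), -2) = 7)
Function('u')(o, Z) = Mul(I, Pow(82, Rational(1, 2))) (Function('u')(o, Z) = Pow(Add(-76, -6), Rational(1, 2)) = Pow(-82, Rational(1, 2)) = Mul(I, Pow(82, Rational(1, 2))))
Add(Function('u')(126, -58), Mul(195, 78)) = Add(Mul(I, Pow(82, Rational(1, 2))), Mul(195, 78)) = Add(Mul(I, Pow(82, Rational(1, 2))), 15210) = Add(15210, Mul(I, Pow(82, Rational(1, 2))))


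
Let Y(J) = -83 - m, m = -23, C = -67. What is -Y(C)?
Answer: 60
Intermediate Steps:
Y(J) = -60 (Y(J) = -83 - 1*(-23) = -83 + 23 = -60)
-Y(C) = -1*(-60) = 60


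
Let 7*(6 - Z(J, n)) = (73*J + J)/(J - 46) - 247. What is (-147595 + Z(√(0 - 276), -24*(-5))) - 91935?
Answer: -21793584/91 + 37*I*√69/91 ≈ -2.3949e+5 + 3.3774*I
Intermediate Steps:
Z(J, n) = 289/7 - 74*J/(7*(-46 + J)) (Z(J, n) = 6 - ((73*J + J)/(J - 46) - 247)/7 = 6 - ((74*J)/(-46 + J) - 247)/7 = 6 - (74*J/(-46 + J) - 247)/7 = 6 - (-247 + 74*J/(-46 + J))/7 = 6 + (247/7 - 74*J/(7*(-46 + J))) = 289/7 - 74*J/(7*(-46 + J)))
(-147595 + Z(√(0 - 276), -24*(-5))) - 91935 = (-147595 + (-13294 + 215*√(0 - 276))/(7*(-46 + √(0 - 276)))) - 91935 = (-147595 + (-13294 + 215*√(-276))/(7*(-46 + √(-276)))) - 91935 = (-147595 + (-13294 + 215*(2*I*√69))/(7*(-46 + 2*I*√69))) - 91935 = (-147595 + (-13294 + 430*I*√69)/(7*(-46 + 2*I*√69))) - 91935 = -239530 + (-13294 + 430*I*√69)/(7*(-46 + 2*I*√69))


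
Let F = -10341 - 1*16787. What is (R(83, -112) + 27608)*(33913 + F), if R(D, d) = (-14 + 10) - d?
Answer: 188053060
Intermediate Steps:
R(D, d) = -4 - d
F = -27128 (F = -10341 - 16787 = -27128)
(R(83, -112) + 27608)*(33913 + F) = ((-4 - 1*(-112)) + 27608)*(33913 - 27128) = ((-4 + 112) + 27608)*6785 = (108 + 27608)*6785 = 27716*6785 = 188053060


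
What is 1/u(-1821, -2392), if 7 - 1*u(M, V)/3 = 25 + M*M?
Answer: -1/9948177 ≈ -1.0052e-7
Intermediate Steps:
u(M, V) = -54 - 3*M² (u(M, V) = 21 - 3*(25 + M*M) = 21 - 3*(25 + M²) = 21 + (-75 - 3*M²) = -54 - 3*M²)
1/u(-1821, -2392) = 1/(-54 - 3*(-1821)²) = 1/(-54 - 3*3316041) = 1/(-54 - 9948123) = 1/(-9948177) = -1/9948177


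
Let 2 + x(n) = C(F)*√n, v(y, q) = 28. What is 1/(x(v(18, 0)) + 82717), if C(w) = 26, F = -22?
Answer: 82715/6841752297 - 52*√7/6841752297 ≈ 1.2070e-5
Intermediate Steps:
x(n) = -2 + 26*√n
1/(x(v(18, 0)) + 82717) = 1/((-2 + 26*√28) + 82717) = 1/((-2 + 26*(2*√7)) + 82717) = 1/((-2 + 52*√7) + 82717) = 1/(82715 + 52*√7)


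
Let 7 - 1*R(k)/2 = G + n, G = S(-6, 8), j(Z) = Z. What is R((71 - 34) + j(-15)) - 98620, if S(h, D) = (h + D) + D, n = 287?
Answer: -99200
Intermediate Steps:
S(h, D) = h + 2*D (S(h, D) = (D + h) + D = h + 2*D)
G = 10 (G = -6 + 2*8 = -6 + 16 = 10)
R(k) = -580 (R(k) = 14 - 2*(10 + 287) = 14 - 2*297 = 14 - 594 = -580)
R((71 - 34) + j(-15)) - 98620 = -580 - 98620 = -99200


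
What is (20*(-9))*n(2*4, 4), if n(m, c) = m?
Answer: -1440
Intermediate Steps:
(20*(-9))*n(2*4, 4) = (20*(-9))*(2*4) = -180*8 = -1440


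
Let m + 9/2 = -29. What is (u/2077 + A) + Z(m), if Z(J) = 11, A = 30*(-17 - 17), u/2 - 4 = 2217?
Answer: -2091251/2077 ≈ -1006.9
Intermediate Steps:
m = -67/2 (m = -9/2 - 29 = -67/2 ≈ -33.500)
u = 4442 (u = 8 + 2*2217 = 8 + 4434 = 4442)
A = -1020 (A = 30*(-34) = -1020)
(u/2077 + A) + Z(m) = (4442/2077 - 1020) + 11 = -2114098/2077 + 11 = -2091251/2077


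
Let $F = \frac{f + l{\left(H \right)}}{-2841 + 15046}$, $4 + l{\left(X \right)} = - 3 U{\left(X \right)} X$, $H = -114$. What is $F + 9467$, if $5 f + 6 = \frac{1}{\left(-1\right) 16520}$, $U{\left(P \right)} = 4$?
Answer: $\frac{9544107678279}{1008133000} \approx 9467.1$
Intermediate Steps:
$l{\left(X \right)} = -4 - 12 X$ ($l{\left(X \right)} = -4 + \left(-3\right) 4 X = -4 - 12 X$)
$f = - \frac{99121}{82600}$ ($f = - \frac{6}{5} + \frac{1}{5 \left(\left(-1\right) 16520\right)} = - \frac{6}{5} + \frac{1}{5 \left(-16520\right)} = - \frac{6}{5} + \frac{1}{5} \left(- \frac{1}{16520}\right) = - \frac{6}{5} - \frac{1}{82600} = - \frac{99121}{82600} \approx -1.2$)
$F = \frac{112567279}{1008133000}$ ($F = \frac{- \frac{99121}{82600} - -1364}{-2841 + 15046} = \frac{- \frac{99121}{82600} + \left(-4 + 1368\right)}{12205} = \left(- \frac{99121}{82600} + 1364\right) \frac{1}{12205} = \frac{112567279}{82600} \cdot \frac{1}{12205} = \frac{112567279}{1008133000} \approx 0.11166$)
$F + 9467 = \frac{112567279}{1008133000} + 9467 = \frac{9544107678279}{1008133000}$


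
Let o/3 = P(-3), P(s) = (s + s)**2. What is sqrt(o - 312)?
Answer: 2*I*sqrt(51) ≈ 14.283*I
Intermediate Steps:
P(s) = 4*s**2 (P(s) = (2*s)**2 = 4*s**2)
o = 108 (o = 3*(4*(-3)**2) = 3*(4*9) = 3*36 = 108)
sqrt(o - 312) = sqrt(108 - 312) = sqrt(-204) = 2*I*sqrt(51)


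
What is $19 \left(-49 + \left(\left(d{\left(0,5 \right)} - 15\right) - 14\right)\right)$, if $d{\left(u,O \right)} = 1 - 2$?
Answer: $-1501$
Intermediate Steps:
$d{\left(u,O \right)} = -1$ ($d{\left(u,O \right)} = 1 - 2 = -1$)
$19 \left(-49 + \left(\left(d{\left(0,5 \right)} - 15\right) - 14\right)\right) = 19 \left(-49 - 30\right) = 19 \left(-79\right) = -1501$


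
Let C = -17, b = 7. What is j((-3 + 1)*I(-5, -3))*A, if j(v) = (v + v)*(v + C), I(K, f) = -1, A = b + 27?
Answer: -2040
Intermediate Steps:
A = 34 (A = 7 + 27 = 34)
j(v) = 2*v*(-17 + v) (j(v) = (v + v)*(v - 17) = (2*v)*(-17 + v) = 2*v*(-17 + v))
j((-3 + 1)*I(-5, -3))*A = (2*((-3 + 1)*(-1))*(-17 + (-3 + 1)*(-1)))*34 = (2*(-2*(-1))*(-17 - 2*(-1)))*34 = (2*2*(-17 + 2))*34 = (2*2*(-15))*34 = -60*34 = -2040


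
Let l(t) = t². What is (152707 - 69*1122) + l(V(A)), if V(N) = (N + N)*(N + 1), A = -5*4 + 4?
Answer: 305689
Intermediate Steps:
A = -16 (A = -20 + 4 = -16)
V(N) = 2*N*(1 + N) (V(N) = (2*N)*(1 + N) = 2*N*(1 + N))
(152707 - 69*1122) + l(V(A)) = (152707 - 69*1122) + (2*(-16)*(1 - 16))² = (152707 - 77418) + (2*(-16)*(-15))² = 75289 + 480² = 75289 + 230400 = 305689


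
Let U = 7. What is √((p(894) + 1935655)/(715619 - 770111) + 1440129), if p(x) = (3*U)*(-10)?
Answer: √1069045498915329/27246 ≈ 1200.0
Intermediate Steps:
p(x) = -210 (p(x) = (3*7)*(-10) = 21*(-10) = -210)
√((p(894) + 1935655)/(715619 - 770111) + 1440129) = √((-210 + 1935655)/(715619 - 770111) + 1440129) = √(1935445/(-54492) + 1440129) = √(1935445*(-1/54492) + 1440129) = √(-1935445/54492 + 1440129) = √(78473574023/54492) = √1069045498915329/27246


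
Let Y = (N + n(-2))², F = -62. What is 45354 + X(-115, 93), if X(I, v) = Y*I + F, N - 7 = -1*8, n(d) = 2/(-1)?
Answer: 44257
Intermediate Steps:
n(d) = -2 (n(d) = 2*(-1) = -2)
N = -1 (N = 7 - 1*8 = 7 - 8 = -1)
Y = 9 (Y = (-1 - 2)² = (-3)² = 9)
X(I, v) = -62 + 9*I (X(I, v) = 9*I - 62 = -62 + 9*I)
45354 + X(-115, 93) = 45354 + (-62 + 9*(-115)) = 45354 + (-62 - 1035) = 45354 - 1097 = 44257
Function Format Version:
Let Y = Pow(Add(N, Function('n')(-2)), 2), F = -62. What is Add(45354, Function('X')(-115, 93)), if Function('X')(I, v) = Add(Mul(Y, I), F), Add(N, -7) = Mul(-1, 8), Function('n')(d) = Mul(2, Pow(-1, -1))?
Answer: 44257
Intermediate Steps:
Function('n')(d) = -2 (Function('n')(d) = Mul(2, -1) = -2)
N = -1 (N = Add(7, Mul(-1, 8)) = Add(7, -8) = -1)
Y = 9 (Y = Pow(Add(-1, -2), 2) = Pow(-3, 2) = 9)
Function('X')(I, v) = Add(-62, Mul(9, I)) (Function('X')(I, v) = Add(Mul(9, I), -62) = Add(-62, Mul(9, I)))
Add(45354, Function('X')(-115, 93)) = Add(45354, Add(-62, Mul(9, -115))) = Add(45354, Add(-62, -1035)) = Add(45354, -1097) = 44257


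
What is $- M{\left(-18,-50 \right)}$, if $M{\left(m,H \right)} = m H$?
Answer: $-900$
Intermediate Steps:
$M{\left(m,H \right)} = H m$
$- M{\left(-18,-50 \right)} = - \left(-50\right) \left(-18\right) = \left(-1\right) 900 = -900$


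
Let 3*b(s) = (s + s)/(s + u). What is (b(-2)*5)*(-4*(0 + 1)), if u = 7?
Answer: 16/3 ≈ 5.3333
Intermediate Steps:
b(s) = 2*s/(3*(7 + s)) (b(s) = ((s + s)/(s + 7))/3 = ((2*s)/(7 + s))/3 = (2*s/(7 + s))/3 = 2*s/(3*(7 + s)))
(b(-2)*5)*(-4*(0 + 1)) = (((2/3)*(-2)/(7 - 2))*5)*(-4*(0 + 1)) = (((2/3)*(-2)/5)*5)*(-4*1) = (((2/3)*(-2)*(1/5))*5)*(-4) = -4/15*5*(-4) = -4/3*(-4) = 16/3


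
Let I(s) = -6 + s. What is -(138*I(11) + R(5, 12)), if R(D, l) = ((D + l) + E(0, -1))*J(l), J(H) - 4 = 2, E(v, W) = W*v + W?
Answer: -786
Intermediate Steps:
E(v, W) = W + W*v
J(H) = 6 (J(H) = 4 + 2 = 6)
R(D, l) = -6 + 6*D + 6*l (R(D, l) = ((D + l) - (1 + 0))*6 = ((D + l) - 1*1)*6 = ((D + l) - 1)*6 = (-1 + D + l)*6 = -6 + 6*D + 6*l)
-(138*I(11) + R(5, 12)) = -(138*(-6 + 11) + (-6 + 6*5 + 6*12)) = -(138*5 + (-6 + 30 + 72)) = -(690 + 96) = -1*786 = -786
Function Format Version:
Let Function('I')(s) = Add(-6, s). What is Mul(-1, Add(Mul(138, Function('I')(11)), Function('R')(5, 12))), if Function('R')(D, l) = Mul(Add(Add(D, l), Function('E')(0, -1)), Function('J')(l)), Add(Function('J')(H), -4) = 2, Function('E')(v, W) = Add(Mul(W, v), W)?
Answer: -786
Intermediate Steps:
Function('E')(v, W) = Add(W, Mul(W, v))
Function('J')(H) = 6 (Function('J')(H) = Add(4, 2) = 6)
Function('R')(D, l) = Add(-6, Mul(6, D), Mul(6, l)) (Function('R')(D, l) = Mul(Add(Add(D, l), Mul(-1, Add(1, 0))), 6) = Mul(Add(Add(D, l), Mul(-1, 1)), 6) = Mul(Add(Add(D, l), -1), 6) = Mul(Add(-1, D, l), 6) = Add(-6, Mul(6, D), Mul(6, l)))
Mul(-1, Add(Mul(138, Function('I')(11)), Function('R')(5, 12))) = Mul(-1, Add(Mul(138, Add(-6, 11)), Add(-6, Mul(6, 5), Mul(6, 12)))) = Mul(-1, Add(Mul(138, 5), Add(-6, 30, 72))) = Mul(-1, Add(690, 96)) = Mul(-1, 786) = -786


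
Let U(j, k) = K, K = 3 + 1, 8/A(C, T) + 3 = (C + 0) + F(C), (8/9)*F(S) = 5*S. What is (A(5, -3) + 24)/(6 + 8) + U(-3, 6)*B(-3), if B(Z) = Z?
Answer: -17320/1687 ≈ -10.267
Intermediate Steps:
F(S) = 45*S/8 (F(S) = 9*(5*S)/8 = 45*S/8)
A(C, T) = 8/(-3 + 53*C/8) (A(C, T) = 8/(-3 + ((C + 0) + 45*C/8)) = 8/(-3 + (C + 45*C/8)) = 8/(-3 + 53*C/8))
K = 4
U(j, k) = 4
(A(5, -3) + 24)/(6 + 8) + U(-3, 6)*B(-3) = (64/(-24 + 53*5) + 24)/(6 + 8) + 4*(-3) = (64/(-24 + 265) + 24)/14 - 12 = (64/241 + 24)*(1/14) - 12 = (5848/241)*(1/14) - 12 = 2924/1687 - 12 = -17320/1687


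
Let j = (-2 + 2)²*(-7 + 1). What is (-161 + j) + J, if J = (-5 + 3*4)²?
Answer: -112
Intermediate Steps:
j = 0 (j = 0²*(-6) = 0*(-6) = 0)
J = 49 (J = (-5 + 12)² = 7² = 49)
(-161 + j) + J = (-161 + 0) + 49 = -161 + 49 = -112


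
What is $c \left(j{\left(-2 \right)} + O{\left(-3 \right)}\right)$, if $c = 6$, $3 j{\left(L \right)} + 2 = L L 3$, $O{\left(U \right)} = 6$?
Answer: $56$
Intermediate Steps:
$j{\left(L \right)} = - \frac{2}{3} + L^{2}$ ($j{\left(L \right)} = - \frac{2}{3} + \frac{L L 3}{3} = - \frac{2}{3} + \frac{L^{2} \cdot 3}{3} = - \frac{2}{3} + \frac{3 L^{2}}{3} = - \frac{2}{3} + L^{2}$)
$c \left(j{\left(-2 \right)} + O{\left(-3 \right)}\right) = 6 \left(\left(- \frac{2}{3} + \left(-2\right)^{2}\right) + 6\right) = 6 \left(\left(- \frac{2}{3} + 4\right) + 6\right) = 6 \left(\frac{10}{3} + 6\right) = 6 \cdot \frac{28}{3} = 56$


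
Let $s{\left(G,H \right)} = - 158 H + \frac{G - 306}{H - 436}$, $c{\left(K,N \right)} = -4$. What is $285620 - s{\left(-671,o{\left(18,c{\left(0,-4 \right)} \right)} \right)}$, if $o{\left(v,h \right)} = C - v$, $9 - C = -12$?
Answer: $\frac{123877725}{433} \approx 2.8609 \cdot 10^{5}$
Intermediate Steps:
$C = 21$ ($C = 9 - -12 = 9 + 12 = 21$)
$o{\left(v,h \right)} = 21 - v$
$s{\left(G,H \right)} = - 158 H + \frac{-306 + G}{-436 + H}$
$285620 - s{\left(-671,o{\left(18,c{\left(0,-4 \right)} \right)} \right)} = 285620 - \frac{-306 - 671 - 158 \left(21 - 18\right)^{2} + 68888 \left(21 - 18\right)}{-436 + \left(21 - 18\right)} = 285620 - \frac{-306 - 671 - 158 \cdot 3^{2} + 68888 \cdot 3}{-436 + 3} = 285620 - \frac{-306 - 671 - 1422 + 206664}{-433} = 285620 - - \frac{-306 - 671 - 1422 + 206664}{433} = 285620 - \left(- \frac{1}{433}\right) 204265 = 285620 - - \frac{204265}{433} = 285620 + \frac{204265}{433} = \frac{123877725}{433}$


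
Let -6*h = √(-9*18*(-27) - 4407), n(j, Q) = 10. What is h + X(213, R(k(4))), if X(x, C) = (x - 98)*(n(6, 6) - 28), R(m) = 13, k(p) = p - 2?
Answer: -2070 - I*√33/6 ≈ -2070.0 - 0.95743*I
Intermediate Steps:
k(p) = -2 + p
X(x, C) = 1764 - 18*x (X(x, C) = (x - 98)*(10 - 28) = (-98 + x)*(-18) = 1764 - 18*x)
h = -I*√33/6 (h = -√(-9*18*(-27) - 4407)/6 = -√(-162*(-27) - 4407)/6 = -√(4374 - 4407)/6 = -I*√33/6 ≈ -0.95743*I)
h + X(213, R(k(4))) = -I*√33/6 + (1764 - 18*213) = -I*√33/6 + (1764 - 3834) = -I*√33/6 - 2070 = -2070 - I*√33/6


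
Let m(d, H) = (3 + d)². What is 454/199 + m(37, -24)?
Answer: 318854/199 ≈ 1602.3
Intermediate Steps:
454/199 + m(37, -24) = 454/199 + (3 + 37)² = 454*(1/199) + 40² = 454/199 + 1600 = 318854/199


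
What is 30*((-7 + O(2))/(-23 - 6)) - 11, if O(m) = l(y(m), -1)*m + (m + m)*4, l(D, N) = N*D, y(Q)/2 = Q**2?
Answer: -109/29 ≈ -3.7586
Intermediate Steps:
y(Q) = 2*Q**2
l(D, N) = D*N
O(m) = -2*m**3 + 8*m (O(m) = ((2*m**2)*(-1))*m + (m + m)*4 = (-2*m**2)*m + (2*m)*4 = -2*m**3 + 8*m)
30*((-7 + O(2))/(-23 - 6)) - 11 = 30*((-7 + 2*2*(4 - 1*2**2))/(-23 - 6)) - 11 = 30*((-7 + 2*2*(4 - 1*4))/(-29)) - 11 = 30*((-7 + 2*2*(4 - 4))*(-1/29)) - 11 = 30*((-7 + 2*2*0)*(-1/29)) - 11 = 30*((-7 + 0)*(-1/29)) - 11 = 30*(-7*(-1/29)) - 11 = 30*(7/29) - 11 = 210/29 - 11 = -109/29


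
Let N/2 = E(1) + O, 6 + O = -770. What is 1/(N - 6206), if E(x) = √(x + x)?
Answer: -3879/30093278 - √2/30093278 ≈ -0.00012895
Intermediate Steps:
O = -776 (O = -6 - 770 = -776)
E(x) = √2*√x (E(x) = √(2*x) = √2*√x)
N = -1552 + 2*√2 (N = 2*(√2*√1 - 776) = 2*(√2*1 - 776) = 2*(√2 - 776) = 2*(-776 + √2) = -1552 + 2*√2 ≈ -1549.2)
1/(N - 6206) = 1/((-1552 + 2*√2) - 6206) = 1/(-7758 + 2*√2)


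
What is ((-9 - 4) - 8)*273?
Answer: -5733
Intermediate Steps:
((-9 - 4) - 8)*273 = (-13 - 8)*273 = -21*273 = -5733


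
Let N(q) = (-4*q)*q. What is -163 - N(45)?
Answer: 7937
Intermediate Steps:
N(q) = -4*q**2
-163 - N(45) = -163 - (-4)*45**2 = -163 - (-4)*2025 = -163 - 1*(-8100) = -163 + 8100 = 7937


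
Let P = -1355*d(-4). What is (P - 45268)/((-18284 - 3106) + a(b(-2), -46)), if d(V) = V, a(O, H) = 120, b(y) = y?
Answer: 19924/10635 ≈ 1.8734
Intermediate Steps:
P = 5420 (P = -1355*(-4) = 5420)
(P - 45268)/((-18284 - 3106) + a(b(-2), -46)) = (5420 - 45268)/((-18284 - 3106) + 120) = -39848/(-21390 + 120) = -39848/(-21270) = -39848*(-1/21270) = 19924/10635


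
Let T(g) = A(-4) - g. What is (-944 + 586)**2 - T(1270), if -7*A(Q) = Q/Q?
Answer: 906039/7 ≈ 1.2943e+5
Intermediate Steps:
A(Q) = -1/7 (A(Q) = -Q/(7*Q) = -1/7*1 = -1/7)
T(g) = -1/7 - g
(-944 + 586)**2 - T(1270) = (-944 + 586)**2 - (-1/7 - 1*1270) = (-358)**2 - (-1/7 - 1270) = 128164 - 1*(-8891/7) = 128164 + 8891/7 = 906039/7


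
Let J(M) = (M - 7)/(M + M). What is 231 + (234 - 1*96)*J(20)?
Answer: 5517/20 ≈ 275.85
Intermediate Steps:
J(M) = (-7 + M)/(2*M) (J(M) = (-7 + M)/((2*M)) = (-7 + M)*(1/(2*M)) = (-7 + M)/(2*M))
231 + (234 - 1*96)*J(20) = 231 + (234 - 1*96)*((1/2)*(-7 + 20)/20) = 231 + (234 - 96)*((1/2)*(1/20)*13) = 231 + 138*(13/40) = 231 + 897/20 = 5517/20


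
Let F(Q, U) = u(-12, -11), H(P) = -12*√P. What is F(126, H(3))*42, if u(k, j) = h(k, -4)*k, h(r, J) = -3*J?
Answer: -6048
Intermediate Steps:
u(k, j) = 12*k (u(k, j) = (-3*(-4))*k = 12*k)
F(Q, U) = -144 (F(Q, U) = 12*(-12) = -144)
F(126, H(3))*42 = -144*42 = -6048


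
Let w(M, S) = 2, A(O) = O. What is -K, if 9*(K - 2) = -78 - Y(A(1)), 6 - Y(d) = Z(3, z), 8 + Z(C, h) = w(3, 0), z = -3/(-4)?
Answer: 8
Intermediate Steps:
z = 3/4 (z = -3*(-1/4) = 3/4 ≈ 0.75000)
Z(C, h) = -6 (Z(C, h) = -8 + 2 = -6)
Y(d) = 12 (Y(d) = 6 - 1*(-6) = 6 + 6 = 12)
K = -8 (K = 2 + (-78 - 1*12)/9 = 2 + (-78 - 12)/9 = 2 + (1/9)*(-90) = 2 - 10 = -8)
-K = -1*(-8) = 8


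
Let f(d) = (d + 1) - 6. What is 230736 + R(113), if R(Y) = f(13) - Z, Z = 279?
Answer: 230465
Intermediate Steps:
f(d) = -5 + d (f(d) = (1 + d) - 6 = -5 + d)
R(Y) = -271 (R(Y) = (-5 + 13) - 1*279 = 8 - 279 = -271)
230736 + R(113) = 230736 - 271 = 230465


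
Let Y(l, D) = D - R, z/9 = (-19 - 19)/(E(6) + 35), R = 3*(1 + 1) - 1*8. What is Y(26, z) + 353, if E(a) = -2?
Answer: 3791/11 ≈ 344.64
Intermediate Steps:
R = -2 (R = 3*2 - 8 = 6 - 8 = -2)
z = -114/11 (z = 9*((-19 - 19)/(-2 + 35)) = 9*(-38/33) = -114/11 ≈ -10.364)
Y(l, D) = 2 + D (Y(l, D) = D - 1*(-2) = D + 2 = 2 + D)
Y(26, z) + 353 = (2 - 114/11) + 353 = -92/11 + 353 = 3791/11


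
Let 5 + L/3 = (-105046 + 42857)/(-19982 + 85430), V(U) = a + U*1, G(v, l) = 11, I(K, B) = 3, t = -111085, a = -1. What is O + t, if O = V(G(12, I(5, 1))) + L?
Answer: -2423601629/21816 ≈ -1.1109e+5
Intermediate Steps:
V(U) = -1 + U (V(U) = -1 + U*1 = -1 + U)
L = -389429/21816 (L = -15 + 3*((-105046 + 42857)/(-19982 + 85430)) = -15 + 3*(-62189/65448) = -15 - 62189/21816 = -389429/21816 ≈ -17.851)
O = -171269/21816 (O = (-1 + 11) - 389429/21816 = 10 - 389429/21816 = -171269/21816 ≈ -7.8506)
O + t = -171269/21816 - 111085 = -2423601629/21816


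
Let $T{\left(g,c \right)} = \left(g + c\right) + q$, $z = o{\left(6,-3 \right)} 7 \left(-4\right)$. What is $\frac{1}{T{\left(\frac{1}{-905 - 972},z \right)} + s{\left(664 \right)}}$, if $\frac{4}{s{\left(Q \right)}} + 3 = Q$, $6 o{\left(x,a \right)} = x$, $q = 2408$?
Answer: $\frac{1240697}{2952865707} \approx 0.00042017$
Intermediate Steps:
$o{\left(x,a \right)} = \frac{x}{6}$
$s{\left(Q \right)} = \frac{4}{-3 + Q}$
$z = -28$ ($z = \frac{1}{6} \cdot 6 \cdot 7 \left(-4\right) = 1 \cdot 7 \left(-4\right) = 7 \left(-4\right) = -28$)
$T{\left(g,c \right)} = 2408 + c + g$ ($T{\left(g,c \right)} = \left(g + c\right) + 2408 = \left(c + g\right) + 2408 = 2408 + c + g$)
$\frac{1}{T{\left(\frac{1}{-905 - 972},z \right)} + s{\left(664 \right)}} = \frac{1}{\left(2408 - 28 + \frac{1}{-905 - 972}\right) + \frac{4}{-3 + 664}} = \frac{1}{\left(2408 - 28 + \frac{1}{-1877}\right) + \frac{4}{661}} = \frac{1}{\left(2408 - 28 - \frac{1}{1877}\right) + 4 \cdot \frac{1}{661}} = \frac{1}{\frac{4467259}{1877} + \frac{4}{661}} = \frac{1}{\frac{2952865707}{1240697}} = \frac{1240697}{2952865707}$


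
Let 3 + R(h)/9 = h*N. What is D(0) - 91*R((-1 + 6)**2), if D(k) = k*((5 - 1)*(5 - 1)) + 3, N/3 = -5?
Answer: 309585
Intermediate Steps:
N = -15 (N = 3*(-5) = -15)
D(k) = 3 + 16*k (D(k) = k*(4*4) + 3 = k*16 + 3 = 16*k + 3 = 3 + 16*k)
R(h) = -27 - 135*h (R(h) = -27 + 9*(h*(-15)) = -27 + 9*(-15*h) = -27 - 135*h)
D(0) - 91*R((-1 + 6)**2) = (3 + 16*0) - 91*(-27 - 135*(-1 + 6)**2) = (3 + 0) - 91*(-27 - 135*5**2) = 3 - 91*(-27 - 135*25) = 3 - 91*(-27 - 3375) = 3 - 91*(-3402) = 3 + 309582 = 309585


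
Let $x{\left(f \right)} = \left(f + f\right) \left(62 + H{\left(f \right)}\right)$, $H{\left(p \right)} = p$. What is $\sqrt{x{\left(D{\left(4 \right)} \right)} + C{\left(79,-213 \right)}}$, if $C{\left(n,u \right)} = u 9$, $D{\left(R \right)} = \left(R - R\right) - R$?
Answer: $i \sqrt{2381} \approx 48.795 i$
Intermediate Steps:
$D{\left(R \right)} = - R$ ($D{\left(R \right)} = 0 - R = - R$)
$x{\left(f \right)} = 2 f \left(62 + f\right)$ ($x{\left(f \right)} = \left(f + f\right) \left(62 + f\right) = 2 f \left(62 + f\right)$)
$C{\left(n,u \right)} = 9 u$
$\sqrt{x{\left(D{\left(4 \right)} \right)} + C{\left(79,-213 \right)}} = \sqrt{2 \left(\left(-1\right) 4\right) \left(62 - 4\right) + 9 \left(-213\right)} = \sqrt{2 \left(-4\right) \left(62 - 4\right) - 1917} = \sqrt{2 \left(-4\right) 58 - 1917} = \sqrt{-464 - 1917} = \sqrt{-2381} = i \sqrt{2381}$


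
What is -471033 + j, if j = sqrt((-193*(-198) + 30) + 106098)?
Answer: -471033 + 81*sqrt(22) ≈ -4.7065e+5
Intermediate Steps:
j = 81*sqrt(22) (j = sqrt((38214 + 30) + 106098) = sqrt(38244 + 106098) = sqrt(144342) = 81*sqrt(22) ≈ 379.92)
-471033 + j = -471033 + 81*sqrt(22)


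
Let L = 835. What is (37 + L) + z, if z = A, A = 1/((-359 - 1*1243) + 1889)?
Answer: 250265/287 ≈ 872.00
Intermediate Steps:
A = 1/287 (A = 1/((-359 - 1243) + 1889) = 1/(-1602 + 1889) = 1/287 ≈ 0.0034843)
z = 1/287 ≈ 0.0034843
(37 + L) + z = (37 + 835) + 1/287 = 872 + 1/287 = 250265/287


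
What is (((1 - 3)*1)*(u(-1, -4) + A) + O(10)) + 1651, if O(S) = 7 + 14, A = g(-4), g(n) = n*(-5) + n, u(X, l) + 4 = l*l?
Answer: 1616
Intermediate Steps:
u(X, l) = -4 + l² (u(X, l) = -4 + l*l = -4 + l²)
g(n) = -4*n (g(n) = -5*n + n = -4*n)
A = 16 (A = -4*(-4) = 16)
O(S) = 21
(((1 - 3)*1)*(u(-1, -4) + A) + O(10)) + 1651 = (((1 - 3)*1)*((-4 + (-4)²) + 16) + 21) + 1651 = ((-2*1)*((-4 + 16) + 16) + 21) + 1651 = (-2*(12 + 16) + 21) + 1651 = (-2*28 + 21) + 1651 = (-56 + 21) + 1651 = -35 + 1651 = 1616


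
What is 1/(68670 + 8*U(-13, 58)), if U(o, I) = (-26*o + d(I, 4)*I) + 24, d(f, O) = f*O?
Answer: 1/179214 ≈ 5.5799e-6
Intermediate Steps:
d(f, O) = O*f
U(o, I) = 24 - 26*o + 4*I² (U(o, I) = (-26*o + (4*I)*I) + 24 = (-26*o + 4*I²) + 24 = 24 - 26*o + 4*I²)
1/(68670 + 8*U(-13, 58)) = 1/(68670 + 8*(24 - 26*(-13) + 4*58²)) = 1/(68670 + 8*(24 + 338 + 4*3364)) = 1/(68670 + 8*(24 + 338 + 13456)) = 1/(68670 + 8*13818) = 1/(68670 + 110544) = 1/179214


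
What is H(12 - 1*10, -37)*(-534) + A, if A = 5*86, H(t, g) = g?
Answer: 20188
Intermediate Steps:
A = 430
H(12 - 1*10, -37)*(-534) + A = -37*(-534) + 430 = 19758 + 430 = 20188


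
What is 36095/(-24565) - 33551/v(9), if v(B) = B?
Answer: -164901034/44217 ≈ -3729.4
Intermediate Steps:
36095/(-24565) - 33551/v(9) = 36095/(-24565) - 33551/9 = 36095*(-1/24565) - 33551*⅑ = -7219/4913 - 33551/9 = -164901034/44217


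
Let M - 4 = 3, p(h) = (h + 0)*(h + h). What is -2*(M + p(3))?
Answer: -50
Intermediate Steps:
p(h) = 2*h**2 (p(h) = h*(2*h) = 2*h**2)
M = 7 (M = 4 + 3 = 7)
-2*(M + p(3)) = -2*(7 + 2*3**2) = -2*(7 + 2*9) = -2*(7 + 18) = -2*25 = -50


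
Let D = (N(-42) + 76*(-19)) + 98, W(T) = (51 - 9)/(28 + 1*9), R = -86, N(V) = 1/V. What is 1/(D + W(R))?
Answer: -1554/2089957 ≈ -0.00074356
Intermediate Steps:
W(T) = 42/37 (W(T) = 42/(28 + 9) = 42/37)
D = -56533/42 (D = (1/(-42) + 76*(-19)) + 98 = (-1/42 - 1444) + 98 = -60649/42 + 98 = -56533/42 ≈ -1346.0)
1/(D + W(R)) = 1/(-56533/42 + 42/37) = 1/(-2089957/1554) = -1554/2089957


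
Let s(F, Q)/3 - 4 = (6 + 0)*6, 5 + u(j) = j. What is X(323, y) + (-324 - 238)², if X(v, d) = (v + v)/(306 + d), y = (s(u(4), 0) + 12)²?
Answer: 2799957383/8865 ≈ 3.1584e+5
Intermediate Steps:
u(j) = -5 + j
s(F, Q) = 120 (s(F, Q) = 12 + 3*((6 + 0)*6) = 12 + 3*(6*6) = 12 + 3*36 = 12 + 108 = 120)
y = 17424 (y = (120 + 12)² = 132² = 17424)
X(v, d) = 2*v/(306 + d) (X(v, d) = (2*v)/(306 + d) = 2*v/(306 + d))
X(323, y) + (-324 - 238)² = 2*323/(306 + 17424) + (-324 - 238)² = 2*323/17730 + (-562)² = 2*323*(1/17730) + 315844 = 323/8865 + 315844 = 2799957383/8865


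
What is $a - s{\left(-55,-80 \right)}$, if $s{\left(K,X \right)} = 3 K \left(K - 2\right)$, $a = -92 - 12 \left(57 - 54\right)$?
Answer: $-9533$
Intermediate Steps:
$a = -128$ ($a = -92 - 12 \left(57 - 54\right) = -92 - 36 = -128$)
$s{\left(K,X \right)} = 3 K \left(-2 + K\right)$
$a - s{\left(-55,-80 \right)} = -128 - 3 \left(-55\right) \left(-2 - 55\right) = -128 - 3 \left(-55\right) \left(-57\right) = -128 - 9405 = -9533$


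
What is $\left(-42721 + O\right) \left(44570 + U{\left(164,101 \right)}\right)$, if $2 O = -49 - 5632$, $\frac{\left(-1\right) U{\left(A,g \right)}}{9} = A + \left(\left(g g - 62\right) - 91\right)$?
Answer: $2156790287$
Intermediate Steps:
$U{\left(A,g \right)} = 1377 - 9 A - 9 g^{2}$ ($U{\left(A,g \right)} = - 9 \left(A + \left(\left(g g - 62\right) - 91\right)\right) = - 9 \left(A + \left(\left(g^{2} - 62\right) - 91\right)\right) = - 9 \left(A + \left(\left(-62 + g^{2}\right) - 91\right)\right) = - 9 \left(A + \left(-153 + g^{2}\right)\right) = - 9 \left(-153 + A + g^{2}\right) = 1377 - 9 A - 9 g^{2}$)
$O = - \frac{5681}{2}$ ($O = \frac{-49 - 5632}{2} = \frac{1}{2} \left(-5681\right) = - \frac{5681}{2} \approx -2840.5$)
$\left(-42721 + O\right) \left(44570 + U{\left(164,101 \right)}\right) = \left(-42721 - \frac{5681}{2}\right) \left(44570 - \left(99 + 91809\right)\right) = - \frac{91123 \left(44570 - 91908\right)}{2} = \left(- \frac{91123}{2}\right) \left(-47338\right) = 2156790287$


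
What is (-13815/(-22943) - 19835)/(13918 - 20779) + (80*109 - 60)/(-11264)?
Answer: 940653808145/443271975168 ≈ 2.1221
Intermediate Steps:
(-13815/(-22943) - 19835)/(13918 - 20779) + (80*109 - 60)/(-11264) = (-13815*(-1/22943) - 19835)/(-6861) + (8720 - 60)*(-1/11264) = (13815/22943 - 19835)*(-1/6861) + 8660*(-1/11264) = -455060590/22943*(-1/6861) - 2165/2816 = 455060590/157411923 - 2165/2816 = 940653808145/443271975168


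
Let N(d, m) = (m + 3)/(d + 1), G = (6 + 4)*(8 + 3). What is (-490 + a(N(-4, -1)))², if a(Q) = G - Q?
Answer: 1295044/9 ≈ 1.4389e+5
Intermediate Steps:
G = 110 (G = 10*11 = 110)
N(d, m) = (3 + m)/(1 + d)
a(Q) = 110 - Q
(-490 + a(N(-4, -1)))² = (-490 + (110 - (3 - 1)/(1 - 4)))² = (-490 + (110 - 2/(-3)))² = (-490 + (110 - (-1)*2/3))² = (-490 + (110 - 1*(-⅔)))² = (-490 + (110 + ⅔))² = (-490 + 332/3)² = (-1138/3)² = 1295044/9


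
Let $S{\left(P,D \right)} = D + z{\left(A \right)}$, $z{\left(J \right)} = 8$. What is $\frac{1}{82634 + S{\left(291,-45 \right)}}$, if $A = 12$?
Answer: $\frac{1}{82597} \approx 1.2107 \cdot 10^{-5}$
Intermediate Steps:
$S{\left(P,D \right)} = 8 + D$ ($S{\left(P,D \right)} = D + 8 = 8 + D$)
$\frac{1}{82634 + S{\left(291,-45 \right)}} = \frac{1}{82634 + \left(8 - 45\right)} = \frac{1}{82634 - 37} = \frac{1}{82597}$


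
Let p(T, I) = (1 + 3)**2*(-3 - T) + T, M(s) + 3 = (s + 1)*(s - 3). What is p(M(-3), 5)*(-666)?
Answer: 121878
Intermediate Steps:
M(s) = -3 + (1 + s)*(-3 + s) (M(s) = -3 + (s + 1)*(s - 3) = -3 + (1 + s)*(-3 + s))
p(T, I) = -48 - 15*T (p(T, I) = 4**2*(-3 - T) + T = 16*(-3 - T) + T = (-48 - 16*T) + T = -48 - 15*T)
p(M(-3), 5)*(-666) = (-48 - 15*(-6 + (-3)**2 - 2*(-3)))*(-666) = (-48 - 15*(-6 + 9 + 6))*(-666) = (-48 - 15*9)*(-666) = (-48 - 135)*(-666) = -183*(-666) = 121878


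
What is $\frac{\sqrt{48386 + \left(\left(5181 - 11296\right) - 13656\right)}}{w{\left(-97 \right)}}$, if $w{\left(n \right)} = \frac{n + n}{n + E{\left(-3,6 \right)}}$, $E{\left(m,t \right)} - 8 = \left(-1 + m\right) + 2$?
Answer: $\frac{91 \sqrt{28615}}{194} \approx 79.348$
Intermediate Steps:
$E{\left(m,t \right)} = 9 + m$ ($E{\left(m,t \right)} = 8 + \left(\left(-1 + m\right) + 2\right) = 8 + \left(1 + m\right) = 9 + m$)
$w{\left(n \right)} = \frac{2 n}{6 + n}$ ($w{\left(n \right)} = \frac{n + n}{n + \left(9 - 3\right)} = \frac{2 n}{n + 6} = \frac{2 n}{6 + n}$)
$\frac{\sqrt{48386 + \left(\left(5181 - 11296\right) - 13656\right)}}{w{\left(-97 \right)}} = \frac{\sqrt{48386 + \left(\left(5181 - 11296\right) - 13656\right)}}{2 \left(-97\right) \frac{1}{6 - 97}} = \frac{\sqrt{48386 - 19771}}{2 \left(-97\right) \frac{1}{-91}} = \frac{\sqrt{48386 - 19771}}{2 \left(-97\right) \left(- \frac{1}{91}\right)} = \frac{\sqrt{28615}}{\frac{194}{91}} = \sqrt{28615} \cdot \frac{91}{194} = \frac{91 \sqrt{28615}}{194}$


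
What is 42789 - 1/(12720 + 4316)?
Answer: 728953403/17036 ≈ 42789.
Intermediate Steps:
42789 - 1/(12720 + 4316) = 42789 - 1/17036 = 728953403/17036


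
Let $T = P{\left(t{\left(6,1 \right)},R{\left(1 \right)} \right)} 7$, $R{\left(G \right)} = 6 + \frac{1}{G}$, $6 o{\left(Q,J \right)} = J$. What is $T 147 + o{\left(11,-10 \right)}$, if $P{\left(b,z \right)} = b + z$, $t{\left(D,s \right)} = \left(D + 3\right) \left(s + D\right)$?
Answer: $\frac{216085}{3} \approx 72028.0$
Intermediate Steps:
$o{\left(Q,J \right)} = \frac{J}{6}$
$t{\left(D,s \right)} = \left(3 + D\right) \left(D + s\right)$
$T = 490$ ($T = \left(\left(6^{2} + 3 \cdot 6 + 3 \cdot 1 + 6 \cdot 1\right) + \left(6 + 1^{-1}\right)\right) 7 = \left(\left(36 + 18 + 3 + 6\right) + \left(6 + 1\right)\right) 7 = \left(63 + 7\right) 7 = 70 \cdot 7 = 490$)
$T 147 + o{\left(11,-10 \right)} = 490 \cdot 147 + \frac{1}{6} \left(-10\right) = 72030 - \frac{5}{3} = \frac{216085}{3}$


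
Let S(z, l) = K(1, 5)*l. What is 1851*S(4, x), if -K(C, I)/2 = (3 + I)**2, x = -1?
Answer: 236928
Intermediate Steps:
K(C, I) = -2*(3 + I)**2
S(z, l) = -128*l (S(z, l) = (-2*(3 + 5)**2)*l = (-2*8**2)*l = (-2*64)*l = -128*l)
1851*S(4, x) = 1851*(-128*(-1)) = 1851*128 = 236928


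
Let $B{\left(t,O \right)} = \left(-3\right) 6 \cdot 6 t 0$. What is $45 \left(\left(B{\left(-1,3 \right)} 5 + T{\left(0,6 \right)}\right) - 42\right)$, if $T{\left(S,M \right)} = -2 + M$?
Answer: $-1710$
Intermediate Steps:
$B{\left(t,O \right)} = 0$ ($B{\left(t,O \right)} = \left(-18\right) 6 \cdot 0 = \left(-108\right) 0 = 0$)
$45 \left(\left(B{\left(-1,3 \right)} 5 + T{\left(0,6 \right)}\right) - 42\right) = 45 \left(\left(0 \cdot 5 + \left(-2 + 6\right)\right) - 42\right) = 45 \left(\left(0 + 4\right) - 42\right) = 45 \left(4 - 42\right) = 45 \left(-38\right) = -1710$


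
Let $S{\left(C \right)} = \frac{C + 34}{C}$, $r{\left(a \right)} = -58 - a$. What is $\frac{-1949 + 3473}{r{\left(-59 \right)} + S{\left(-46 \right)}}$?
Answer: $\frac{35052}{29} \approx 1208.7$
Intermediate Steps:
$S{\left(C \right)} = \frac{34 + C}{C}$
$\frac{-1949 + 3473}{r{\left(-59 \right)} + S{\left(-46 \right)}} = \frac{-1949 + 3473}{\left(-58 - -59\right) + \frac{34 - 46}{-46}} = \frac{1524}{\left(-58 + 59\right) - - \frac{6}{23}} = \frac{1524}{1 + \frac{6}{23}} = \frac{1524}{\frac{29}{23}} = 1524 \cdot \frac{23}{29} = \frac{35052}{29}$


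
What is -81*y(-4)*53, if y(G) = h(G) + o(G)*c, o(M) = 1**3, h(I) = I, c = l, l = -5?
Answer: 38637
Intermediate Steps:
c = -5
o(M) = 1
y(G) = -5 + G (y(G) = G + 1*(-5) = G - 5 = -5 + G)
-81*y(-4)*53 = -81*(-5 - 4)*53 = -81*(-9)*53 = 729*53 = 38637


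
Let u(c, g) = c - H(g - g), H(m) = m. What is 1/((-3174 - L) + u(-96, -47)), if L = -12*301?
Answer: 1/342 ≈ 0.0029240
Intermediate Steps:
u(c, g) = c (u(c, g) = c - (g - g) = c - 1*0 = c + 0 = c)
L = -3612
1/((-3174 - L) + u(-96, -47)) = 1/((-3174 - 1*(-3612)) - 96) = 1/((-3174 + 3612) - 96) = 1/(438 - 96) = 1/342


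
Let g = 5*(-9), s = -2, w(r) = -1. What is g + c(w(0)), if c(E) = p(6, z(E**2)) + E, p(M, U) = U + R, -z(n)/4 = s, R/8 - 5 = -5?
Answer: -38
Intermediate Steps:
R = 0 (R = 40 + 8*(-5) = 40 - 40 = 0)
g = -45
z(n) = 8 (z(n) = -4*(-2) = 8)
p(M, U) = U (p(M, U) = U + 0 = U)
c(E) = 8 + E
g + c(w(0)) = -45 + (8 - 1) = -45 + 7 = -38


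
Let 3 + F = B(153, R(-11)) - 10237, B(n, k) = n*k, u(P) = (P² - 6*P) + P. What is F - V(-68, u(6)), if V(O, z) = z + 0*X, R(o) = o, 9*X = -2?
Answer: -11929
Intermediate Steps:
X = -2/9 (X = (⅑)*(-2) = -2/9 ≈ -0.22222)
u(P) = P² - 5*P
B(n, k) = k*n
V(O, z) = z (V(O, z) = z + 0*(-2/9) = z + 0 = z)
F = -11923 (F = -3 + (-11*153 - 10237) = -3 + (-1683 - 10237) = -3 - 11920 = -11923)
F - V(-68, u(6)) = -11923 - 6*(-5 + 6) = -11923 - 6 = -11929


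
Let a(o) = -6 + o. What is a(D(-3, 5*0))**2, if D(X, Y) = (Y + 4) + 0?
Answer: 4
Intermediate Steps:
D(X, Y) = 4 + Y (D(X, Y) = (4 + Y) + 0 = 4 + Y)
a(D(-3, 5*0))**2 = (-6 + (4 + 5*0))**2 = (-6 + (4 + 0))**2 = (-6 + 4)**2 = (-2)**2 = 4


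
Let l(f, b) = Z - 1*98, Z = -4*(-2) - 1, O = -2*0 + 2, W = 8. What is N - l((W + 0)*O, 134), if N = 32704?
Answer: 32795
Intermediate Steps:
O = 2 (O = 0 + 2 = 2)
Z = 7 (Z = 8 - 1 = 7)
l(f, b) = -91 (l(f, b) = 7 - 1*98 = 7 - 98 = -91)
N - l((W + 0)*O, 134) = 32704 - 1*(-91) = 32704 + 91 = 32795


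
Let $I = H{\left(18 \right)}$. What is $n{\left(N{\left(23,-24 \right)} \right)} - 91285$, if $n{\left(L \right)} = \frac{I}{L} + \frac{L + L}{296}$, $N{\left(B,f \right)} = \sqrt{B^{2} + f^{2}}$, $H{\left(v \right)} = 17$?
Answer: $-91285 + \frac{213 \sqrt{1105}}{9620} \approx -91284.0$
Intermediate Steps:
$I = 17$
$n{\left(L \right)} = \frac{17}{L} + \frac{L}{148}$ ($n{\left(L \right)} = \frac{17}{L} + \frac{L + L}{296} = \frac{17}{L} + 2 L \frac{1}{296} = \frac{17}{L} + \frac{L}{148}$)
$n{\left(N{\left(23,-24 \right)} \right)} - 91285 = \left(\frac{17}{\sqrt{23^{2} + \left(-24\right)^{2}}} + \frac{\sqrt{23^{2} + \left(-24\right)^{2}}}{148}\right) - 91285 = \left(\frac{17}{\sqrt{529 + 576}} + \frac{\sqrt{529 + 576}}{148}\right) - 91285 = \left(\frac{17}{\sqrt{1105}} + \frac{\sqrt{1105}}{148}\right) - 91285 = \left(17 \frac{\sqrt{1105}}{1105} + \frac{\sqrt{1105}}{148}\right) - 91285 = \left(\frac{\sqrt{1105}}{65} + \frac{\sqrt{1105}}{148}\right) - 91285 = \frac{213 \sqrt{1105}}{9620} - 91285 = -91285 + \frac{213 \sqrt{1105}}{9620}$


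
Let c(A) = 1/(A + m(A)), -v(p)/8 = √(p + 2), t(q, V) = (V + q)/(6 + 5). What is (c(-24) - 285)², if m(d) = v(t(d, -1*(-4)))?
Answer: 48926343271/602176 - 221193*√22/301088 ≈ 81246.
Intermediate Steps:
t(q, V) = V/11 + q/11 (t(q, V) = (V + q)/11 = (V + q)*(1/11) = V/11 + q/11)
v(p) = -8*√(2 + p) (v(p) = -8*√(p + 2) = -8*√(2 + p))
m(d) = -8*√(26/11 + d/11) (m(d) = -8*√(2 + ((-1*(-4))/11 + d/11)) = -8*√(2 + ((1/11)*4 + d/11)) = -8*√(2 + (4/11 + d/11)) = -8*√(26/11 + d/11))
c(A) = 1/(A - 8*√(286 + 11*A)/11)
(c(-24) - 285)² = (11/(11*(-24) - 8*√11*√(26 - 24)) - 285)² = (11/(-264 - 8*√11*√2) - 285)² = (11/(-264 - 8*√22) - 285)² = (-285 + 11/(-264 - 8*√22))²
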